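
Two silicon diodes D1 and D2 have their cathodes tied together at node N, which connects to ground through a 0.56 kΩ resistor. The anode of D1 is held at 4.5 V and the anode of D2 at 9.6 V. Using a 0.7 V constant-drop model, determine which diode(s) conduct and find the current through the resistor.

Only D2 conducts; I_R ≈ 16 mA

Assume both conduct. Then node N would need to be at both 4.5−0.7 = 3.8 V and 9.6−0.7 = 8.9 V, which is impossible.
Assume only D2 conducts: V_N = 9.6 − 0.7 = 8.9 V, so I_R = 8.9/0.56 = 15.9 mA.
Check D1: its anode-to-cathode voltage is 4.5 − 8.9 = -4.4 V < 0.7 V, so it is off. The assumption is consistent.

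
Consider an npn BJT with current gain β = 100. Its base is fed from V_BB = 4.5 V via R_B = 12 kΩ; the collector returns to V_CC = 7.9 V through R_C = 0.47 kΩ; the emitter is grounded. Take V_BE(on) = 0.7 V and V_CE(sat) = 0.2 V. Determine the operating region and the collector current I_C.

Assume active: I_B = (4.5 − 0.7)/12 = 0.317 mA, giving I_C = β·I_B = 31.7 mA.
But then V_CE = 7.9 − 31.7×0.47 = -6.98 V < V_CE(sat) = 0.2 V — impossible in the active region.
So the transistor is saturated. With V_CE = 0.2 V, I_C = (V_CC − 0.2)/R_C = 7.7/0.47 = 16.4 mA.
Check: β·I_B = 31.7 mA > I_C = 16.4 mA, confirming saturation.

saturation; I_C ≈ 16 mA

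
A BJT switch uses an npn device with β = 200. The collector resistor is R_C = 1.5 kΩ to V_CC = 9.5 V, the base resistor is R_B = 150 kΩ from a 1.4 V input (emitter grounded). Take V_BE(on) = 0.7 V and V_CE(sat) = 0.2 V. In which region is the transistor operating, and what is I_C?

Assume active. Base-emitter loop: I_B = (V_BB − V_BE)/R_B = (1.4 − 0.7)/150 = 0.00467 mA.
I_C = β·I_B = 200×0.00467 = 0.933 mA.
V_CE = V_CC − I_C·R_C = 9.5 − 0.933×1.5 = 8.1 V > V_CE(sat), so the active-region assumption holds.

active; I_C ≈ 0.93 mA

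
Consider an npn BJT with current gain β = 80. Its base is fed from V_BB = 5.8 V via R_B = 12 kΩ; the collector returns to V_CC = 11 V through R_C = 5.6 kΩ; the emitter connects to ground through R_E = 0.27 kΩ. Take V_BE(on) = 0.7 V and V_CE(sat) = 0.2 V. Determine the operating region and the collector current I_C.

Assume active: I_B = (5.8 − 0.7)/(12 + 81×0.27) = 0.151 mA, I_C = β·I_B = 12 mA.
Then V_CE = 11 − 12×5.6 − 12.2×0.27 = -59.8 V < 0.2 V — the active assumption fails.
Re-solve with V_CE = 0.2 V. KCL at the emitter: V_E/R_E = (V_BB−0.7−V_E)/R_B + (V_CC−0.2−V_E)/R_C, giving V_E = 0.593 V.
I_C = (V_CC − 0.2 − V_E)/R_C = (10.8 − 0.593)/5.6 = 1.82 mA.
Check: I_B = (5.1 − 0.593)/12 = 0.376 mA, and β·I_B = 30 mA > I_C, confirming saturation.

saturation; I_C ≈ 1.8 mA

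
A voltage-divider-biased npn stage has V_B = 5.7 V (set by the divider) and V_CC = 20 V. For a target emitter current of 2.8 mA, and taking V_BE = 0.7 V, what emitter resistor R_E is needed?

R_E ≈ 1.8 kΩ

V_E = V_B − V_BE = 5.7 − 0.7 = 5 V.
R_E = V_E / I_E = 5 / 2.8 = 1.79 kΩ.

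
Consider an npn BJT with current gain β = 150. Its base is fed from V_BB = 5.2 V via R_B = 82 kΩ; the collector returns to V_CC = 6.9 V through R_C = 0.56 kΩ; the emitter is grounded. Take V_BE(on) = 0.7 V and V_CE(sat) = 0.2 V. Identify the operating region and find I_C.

Assume active. Base-emitter loop: I_B = (V_BB − V_BE)/R_B = (5.2 − 0.7)/82 = 0.0549 mA.
I_C = β·I_B = 150×0.0549 = 8.23 mA.
V_CE = V_CC − I_C·R_C = 6.9 − 8.23×0.56 = 2.29 V > V_CE(sat), so the active-region assumption holds.

active; I_C ≈ 8.2 mA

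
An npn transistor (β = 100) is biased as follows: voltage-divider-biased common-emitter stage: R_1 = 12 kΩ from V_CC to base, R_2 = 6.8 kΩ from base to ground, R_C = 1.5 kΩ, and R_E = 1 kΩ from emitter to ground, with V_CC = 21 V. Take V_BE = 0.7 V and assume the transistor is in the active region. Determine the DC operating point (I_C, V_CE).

Thevenize the base divider: V_Th = V_CC·R_2/(R_1+R_2) = 21×6.8/18.8 = 7.6 V, R_Th = R_1‖R_2 = 4.34 kΩ.
Base-emitter loop: V_Th = I_B·R_Th + V_BE + (β+1)I_B·R_E, so I_B = (7.6 − 0.7) / (4.34 + 101×1) = 0.0655 mA.
I_C = β·I_B = 100×0.0655 = 6.55 mA, and I_E = (β+1)I_B = 6.61 mA.
V_CE = V_CC − I_C·R_C − I_E·R_E = 21 − 6.55×1.5 − 6.61×1 = 4.57 V.
V_CE = 4.57 V > 0.2 V confirms active-region operation.

I_C ≈ 6.5 mA, V_CE ≈ 4.6 V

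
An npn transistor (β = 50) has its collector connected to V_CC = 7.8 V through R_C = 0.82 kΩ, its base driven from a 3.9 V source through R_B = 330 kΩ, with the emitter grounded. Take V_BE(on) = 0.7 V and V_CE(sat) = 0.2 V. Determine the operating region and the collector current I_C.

Assume active. Base-emitter loop: I_B = (V_BB − V_BE)/R_B = (3.9 − 0.7)/330 = 0.0097 mA.
I_C = β·I_B = 50×0.0097 = 0.485 mA.
V_CE = V_CC − I_C·R_C = 7.8 − 0.485×0.82 = 7.4 V > V_CE(sat), so the active-region assumption holds.

active; I_C ≈ 0.48 mA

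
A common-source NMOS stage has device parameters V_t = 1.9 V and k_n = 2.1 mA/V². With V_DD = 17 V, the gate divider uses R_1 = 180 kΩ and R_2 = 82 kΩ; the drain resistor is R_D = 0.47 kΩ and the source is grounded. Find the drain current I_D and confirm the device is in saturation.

V_G = V_DD·R_2/(R_1+R_2) = 17×82/262 = 5.32 V. With the source grounded, V_GS = V_G = 5.32 V.
Assume saturation: I_D = (k_n/2)(V_GS − V_t)² = (2.1/2)×(5.32 − 1.9)² = 1.05×3.42² = 12.3 mA.
V_DS = V_DD − I_D·R_D = 17 − 12.3×0.47 = 11.2 V.
Saturation requires V_DS ≥ V_GS − V_t = 3.42 V; 11.2 ≥ 3.42 ✓.

I_D ≈ 12 mA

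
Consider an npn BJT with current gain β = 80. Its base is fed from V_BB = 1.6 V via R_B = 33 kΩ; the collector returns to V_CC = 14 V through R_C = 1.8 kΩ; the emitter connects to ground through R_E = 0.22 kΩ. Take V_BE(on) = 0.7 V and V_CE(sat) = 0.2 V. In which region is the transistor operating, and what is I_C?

active; I_C ≈ 1.4 mA

Assume active. Base-emitter loop: I_B = (V_BB − V_BE)/(R_B + (β+1)R_E) = (1.6 − 0.7)/(33 + 81×0.22) = 0.0177 mA.
I_C = β·I_B = 80×0.0177 = 1.42 mA.
V_CE = V_CC − I_C·R_C − I_E·R_E = 14 − 1.42×1.8 − 1.43×0.22 = 11.1 V > V_CE(sat), so the active-region assumption holds.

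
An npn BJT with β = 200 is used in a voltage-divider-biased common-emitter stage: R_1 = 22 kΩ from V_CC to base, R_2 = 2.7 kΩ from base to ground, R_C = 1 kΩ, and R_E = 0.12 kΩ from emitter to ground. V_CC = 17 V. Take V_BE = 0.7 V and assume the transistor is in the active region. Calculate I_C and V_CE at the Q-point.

Thevenize the base divider: V_Th = V_CC·R_2/(R_1+R_2) = 17×2.7/24.7 = 1.86 V, R_Th = R_1‖R_2 = 2.4 kΩ.
Base-emitter loop: V_Th = I_B·R_Th + V_BE + (β+1)I_B·R_E, so I_B = (1.86 − 0.7) / (2.4 + 201×0.12) = 0.0437 mA.
I_C = β·I_B = 200×0.0437 = 8.73 mA, and I_E = (β+1)I_B = 8.78 mA.
V_CE = V_CC − I_C·R_C − I_E·R_E = 17 − 8.73×1 − 8.78×0.12 = 7.21 V.
V_CE = 7.21 V > 0.2 V confirms active-region operation.

I_C ≈ 8.7 mA, V_CE ≈ 7.2 V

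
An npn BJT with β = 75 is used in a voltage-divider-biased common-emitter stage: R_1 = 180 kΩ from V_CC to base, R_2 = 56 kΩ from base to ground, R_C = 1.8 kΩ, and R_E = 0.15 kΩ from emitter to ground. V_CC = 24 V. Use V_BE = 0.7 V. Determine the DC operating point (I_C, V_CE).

Thevenize the base divider: V_Th = V_CC·R_2/(R_1+R_2) = 24×56/236 = 5.69 V, R_Th = R_1‖R_2 = 42.7 kΩ.
Base-emitter loop: V_Th = I_B·R_Th + V_BE + (β+1)I_B·R_E, so I_B = (5.69 − 0.7) / (42.7 + 76×0.15) = 0.0923 mA.
I_C = β·I_B = 75×0.0923 = 6.92 mA, and I_E = (β+1)I_B = 7.02 mA.
V_CE = V_CC − I_C·R_C − I_E·R_E = 24 − 6.92×1.8 − 7.02×0.15 = 10.5 V.
V_CE = 10.5 V > 0.2 V confirms active-region operation.

I_C ≈ 6.9 mA, V_CE ≈ 10 V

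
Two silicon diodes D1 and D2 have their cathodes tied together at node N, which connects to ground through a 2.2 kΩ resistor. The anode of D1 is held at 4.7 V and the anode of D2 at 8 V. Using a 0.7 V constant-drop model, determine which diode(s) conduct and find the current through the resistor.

Only D2 conducts; I_R ≈ 3.3 mA

Assume both conduct. Then node N would need to be at both 4.7−0.7 = 4 V and 8−0.7 = 7.3 V, which is impossible.
Assume only D2 conducts: V_N = 8 − 0.7 = 7.3 V, so I_R = 7.3/2.2 = 3.32 mA.
Check D1: its anode-to-cathode voltage is 4.7 − 7.3 = -2.6 V < 0.7 V, so it is off. The assumption is consistent.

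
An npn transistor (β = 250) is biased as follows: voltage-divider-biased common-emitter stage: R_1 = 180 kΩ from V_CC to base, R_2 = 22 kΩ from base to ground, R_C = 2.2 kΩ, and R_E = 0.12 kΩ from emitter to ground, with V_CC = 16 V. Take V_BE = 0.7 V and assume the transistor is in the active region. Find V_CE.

Thevenize the base divider: V_Th = V_CC·R_2/(R_1+R_2) = 16×22/202 = 1.74 V, R_Th = R_1‖R_2 = 19.6 kΩ.
Base-emitter loop: V_Th = I_B·R_Th + V_BE + (β+1)I_B·R_E, so I_B = (1.74 − 0.7) / (19.6 + 251×0.12) = 0.021 mA.
I_C = β·I_B = 250×0.021 = 5.24 mA, and I_E = (β+1)I_B = 5.26 mA.
V_CE = V_CC − I_C·R_C − I_E·R_E = 16 − 5.24×2.2 − 5.26×0.12 = 3.84 V.
V_CE = 3.84 V > 0.2 V confirms active-region operation.

V_CE ≈ 3.8 V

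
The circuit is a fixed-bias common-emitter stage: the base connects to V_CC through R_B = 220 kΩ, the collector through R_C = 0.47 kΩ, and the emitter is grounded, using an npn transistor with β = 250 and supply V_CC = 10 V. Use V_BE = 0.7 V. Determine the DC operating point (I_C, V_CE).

I_C ≈ 11 mA, V_CE ≈ 5 V

Base loop: V_CC = I_B·R_B + V_BE, so I_B = (10 − 0.7)/220 kΩ = 0.0423 mA.
In the active region I_C = β·I_B = 250 × 0.0423 = 10.6 mA.
Collector loop: V_CE = V_CC − I_C·R_C = 10 − 10.6×0.47 = 5.03 V.
Since V_CE = 5.03 V > V_CE(sat) ≈ 0.2 V, the transistor is in the active region as assumed.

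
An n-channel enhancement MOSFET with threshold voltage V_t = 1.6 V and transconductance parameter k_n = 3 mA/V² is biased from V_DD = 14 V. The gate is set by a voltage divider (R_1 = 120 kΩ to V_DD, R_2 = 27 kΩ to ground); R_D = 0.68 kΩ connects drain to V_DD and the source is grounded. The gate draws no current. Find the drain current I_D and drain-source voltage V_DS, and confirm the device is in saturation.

V_G = V_DD·R_2/(R_1+R_2) = 14×27/147 = 2.57 V. With the source grounded, V_GS = V_G = 2.57 V.
Assume saturation: I_D = (k_n/2)(V_GS − V_t)² = (3/2)×(2.57 − 1.6)² = 1.5×0.971² = 1.42 mA.
V_DS = V_DD − I_D·R_D = 14 − 1.42×0.68 = 13 V.
Saturation requires V_DS ≥ V_GS − V_t = 0.971 V; 13 ≥ 0.971 ✓.

I_D ≈ 1.4 mA, V_DS ≈ 13 V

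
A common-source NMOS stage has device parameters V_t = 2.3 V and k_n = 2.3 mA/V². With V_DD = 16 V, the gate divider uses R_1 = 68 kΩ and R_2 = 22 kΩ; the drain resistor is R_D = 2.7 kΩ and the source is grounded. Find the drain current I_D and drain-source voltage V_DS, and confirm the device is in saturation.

I_D ≈ 3 mA, V_DS ≈ 7.9 V

V_G = V_DD·R_2/(R_1+R_2) = 16×22/90 = 3.91 V. With the source grounded, V_GS = V_G = 3.91 V.
Assume saturation: I_D = (k_n/2)(V_GS − V_t)² = (2.3/2)×(3.91 − 2.3)² = 1.15×1.61² = 2.99 mA.
V_DS = V_DD − I_D·R_D = 16 − 2.99×2.7 = 7.94 V.
Saturation requires V_DS ≥ V_GS − V_t = 1.61 V; 7.94 ≥ 1.61 ✓.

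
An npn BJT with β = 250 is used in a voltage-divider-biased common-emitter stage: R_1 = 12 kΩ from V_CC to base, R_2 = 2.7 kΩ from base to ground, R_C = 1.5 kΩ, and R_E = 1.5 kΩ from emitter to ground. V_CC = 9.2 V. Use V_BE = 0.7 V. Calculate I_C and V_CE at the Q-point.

I_C ≈ 0.65 mA, V_CE ≈ 7.2 V

Thevenize the base divider: V_Th = V_CC·R_2/(R_1+R_2) = 9.2×2.7/14.7 = 1.69 V, R_Th = R_1‖R_2 = 2.2 kΩ.
Base-emitter loop: V_Th = I_B·R_Th + V_BE + (β+1)I_B·R_E, so I_B = (1.69 − 0.7) / (2.2 + 251×1.5) = 0.00261 mA.
I_C = β·I_B = 250×0.00261 = 0.653 mA, and I_E = (β+1)I_B = 0.656 mA.
V_CE = V_CC − I_C·R_C − I_E·R_E = 9.2 − 0.653×1.5 − 0.656×1.5 = 7.24 V.
V_CE = 7.24 V > 0.2 V confirms active-region operation.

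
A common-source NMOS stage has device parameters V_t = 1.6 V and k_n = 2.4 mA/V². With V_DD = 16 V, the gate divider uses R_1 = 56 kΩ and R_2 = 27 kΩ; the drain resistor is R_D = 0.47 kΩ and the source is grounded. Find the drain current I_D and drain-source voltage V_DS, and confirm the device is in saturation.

V_G = V_DD·R_2/(R_1+R_2) = 16×27/83 = 5.2 V. With the source grounded, V_GS = V_G = 5.2 V.
Assume saturation: I_D = (k_n/2)(V_GS − V_t)² = (2.4/2)×(5.2 − 1.6)² = 1.2×3.6² = 15.6 mA.
V_DS = V_DD − I_D·R_D = 16 − 15.6×0.47 = 8.67 V.
Saturation requires V_DS ≥ V_GS − V_t = 3.6 V; 8.67 ≥ 3.6 ✓.

I_D ≈ 16 mA, V_DS ≈ 8.7 V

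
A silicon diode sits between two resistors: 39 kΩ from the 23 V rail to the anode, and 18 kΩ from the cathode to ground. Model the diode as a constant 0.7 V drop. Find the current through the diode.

The two resistors are in series with the diode, so KVL gives 23 = I·39 + 0.7 + I·18.
I = (23 − 0.7) / (39 + 18) kΩ = 22.3 / 57 = 0.391 mA.

I ≈ 0.39 mA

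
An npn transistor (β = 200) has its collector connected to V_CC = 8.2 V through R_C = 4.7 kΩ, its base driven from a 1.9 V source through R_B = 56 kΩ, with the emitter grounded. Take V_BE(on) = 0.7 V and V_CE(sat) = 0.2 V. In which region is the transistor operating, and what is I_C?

saturation; I_C ≈ 1.7 mA

Assume active: I_B = (1.9 − 0.7)/56 = 0.0214 mA, giving I_C = β·I_B = 4.29 mA.
But then V_CE = 8.2 − 4.29×4.7 = -11.9 V < V_CE(sat) = 0.2 V — impossible in the active region.
So the transistor is saturated. With V_CE = 0.2 V, I_C = (V_CC − 0.2)/R_C = 8/4.7 = 1.7 mA.
Check: β·I_B = 4.29 mA > I_C = 1.7 mA, confirming saturation.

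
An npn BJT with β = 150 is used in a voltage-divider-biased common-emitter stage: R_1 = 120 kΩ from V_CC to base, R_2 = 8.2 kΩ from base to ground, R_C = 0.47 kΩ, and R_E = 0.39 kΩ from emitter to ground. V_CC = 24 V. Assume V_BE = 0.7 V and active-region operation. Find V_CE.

Thevenize the base divider: V_Th = V_CC·R_2/(R_1+R_2) = 24×8.2/128 = 1.54 V, R_Th = R_1‖R_2 = 7.68 kΩ.
Base-emitter loop: V_Th = I_B·R_Th + V_BE + (β+1)I_B·R_E, so I_B = (1.54 − 0.7) / (7.68 + 151×0.39) = 0.0125 mA.
I_C = β·I_B = 150×0.0125 = 1.88 mA, and I_E = (β+1)I_B = 1.89 mA.
V_CE = V_CC − I_C·R_C − I_E·R_E = 24 − 1.88×0.47 − 1.89×0.39 = 22.4 V.
V_CE = 22.4 V > 0.2 V confirms active-region operation.

V_CE ≈ 22 V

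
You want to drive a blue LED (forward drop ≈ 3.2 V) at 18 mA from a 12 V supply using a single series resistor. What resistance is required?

The resistor drops V_S − V_D = 12 − 3.2 = 8.8 V at 18 mA.
R = 8.8 V / 18 mA = 0.489 kΩ.

R ≈ 0.49 kΩ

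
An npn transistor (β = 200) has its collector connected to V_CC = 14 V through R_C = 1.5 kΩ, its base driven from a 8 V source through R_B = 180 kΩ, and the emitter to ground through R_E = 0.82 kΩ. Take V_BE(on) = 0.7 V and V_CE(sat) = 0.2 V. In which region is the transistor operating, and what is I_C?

active; I_C ≈ 4.2 mA

Assume active. Base-emitter loop: I_B = (V_BB − V_BE)/(R_B + (β+1)R_E) = (8 − 0.7)/(180 + 201×0.82) = 0.0212 mA.
I_C = β·I_B = 200×0.0212 = 4.23 mA.
V_CE = V_CC − I_C·R_C − I_E·R_E = 14 − 4.23×1.5 − 4.26×0.82 = 4.16 V > V_CE(sat), so the active-region assumption holds.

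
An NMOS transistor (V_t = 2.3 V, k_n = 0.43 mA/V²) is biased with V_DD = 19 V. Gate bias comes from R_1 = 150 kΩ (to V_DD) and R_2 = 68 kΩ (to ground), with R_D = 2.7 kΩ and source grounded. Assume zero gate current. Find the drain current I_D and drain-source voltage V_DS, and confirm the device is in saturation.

I_D ≈ 2.8 mA, V_DS ≈ 11 V

V_G = V_DD·R_2/(R_1+R_2) = 19×68/218 = 5.93 V. With the source grounded, V_GS = V_G = 5.93 V.
Assume saturation: I_D = (k_n/2)(V_GS − V_t)² = (0.43/2)×(5.93 − 2.3)² = 0.215×3.63² = 2.83 mA.
V_DS = V_DD − I_D·R_D = 19 − 2.83×2.7 = 11.4 V.
Saturation requires V_DS ≥ V_GS − V_t = 3.63 V; 11.4 ≥ 3.63 ✓.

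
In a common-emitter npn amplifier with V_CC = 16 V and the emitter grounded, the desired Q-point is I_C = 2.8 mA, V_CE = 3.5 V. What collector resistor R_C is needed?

Collector loop: V_CC = I_C·R_C + V_CE.
R_C = (V_CC − V_CE)/I_C = (16 − 3.5)/2.8 = 4.46 kΩ.

R_C ≈ 4.5 kΩ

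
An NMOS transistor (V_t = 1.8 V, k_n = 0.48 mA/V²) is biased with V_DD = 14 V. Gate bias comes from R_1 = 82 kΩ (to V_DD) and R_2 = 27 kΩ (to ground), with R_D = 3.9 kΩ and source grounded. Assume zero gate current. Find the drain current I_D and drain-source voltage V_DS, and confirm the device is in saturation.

V_G = V_DD·R_2/(R_1+R_2) = 14×27/109 = 3.47 V. With the source grounded, V_GS = V_G = 3.47 V.
Assume saturation: I_D = (k_n/2)(V_GS − V_t)² = (0.48/2)×(3.47 − 1.8)² = 0.24×1.67² = 0.668 mA.
V_DS = V_DD − I_D·R_D = 14 − 0.668×3.9 = 11.4 V.
Saturation requires V_DS ≥ V_GS − V_t = 1.67 V; 11.4 ≥ 1.67 ✓.

I_D ≈ 0.67 mA, V_DS ≈ 11 V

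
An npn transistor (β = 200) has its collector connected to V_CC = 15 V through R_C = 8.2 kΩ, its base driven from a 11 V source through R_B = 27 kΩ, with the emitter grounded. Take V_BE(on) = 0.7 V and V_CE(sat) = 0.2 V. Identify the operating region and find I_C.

Assume active: I_B = (11 − 0.7)/27 = 0.381 mA, giving I_C = β·I_B = 76.3 mA.
But then V_CE = 15 − 76.3×8.2 = -611 V < V_CE(sat) = 0.2 V — impossible in the active region.
So the transistor is saturated. With V_CE = 0.2 V, I_C = (V_CC − 0.2)/R_C = 14.8/8.2 = 1.8 mA.
Check: β·I_B = 76.3 mA > I_C = 1.8 mA, confirming saturation.

saturation; I_C ≈ 1.8 mA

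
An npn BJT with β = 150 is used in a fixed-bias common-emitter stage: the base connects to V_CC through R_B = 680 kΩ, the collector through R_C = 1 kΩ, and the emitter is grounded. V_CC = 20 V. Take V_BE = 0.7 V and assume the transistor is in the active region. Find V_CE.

Base loop: V_CC = I_B·R_B + V_BE, so I_B = (20 − 0.7)/680 kΩ = 0.0284 mA.
In the active region I_C = β·I_B = 150 × 0.0284 = 4.26 mA.
Collector loop: V_CE = V_CC − I_C·R_C = 20 − 4.26×1 = 15.7 V.
Since V_CE = 15.7 V > V_CE(sat) ≈ 0.2 V, the transistor is in the active region as assumed.

V_CE ≈ 16 V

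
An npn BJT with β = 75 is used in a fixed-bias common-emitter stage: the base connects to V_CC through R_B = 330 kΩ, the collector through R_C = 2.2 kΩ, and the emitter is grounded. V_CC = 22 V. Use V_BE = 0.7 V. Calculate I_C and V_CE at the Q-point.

I_C ≈ 4.8 mA, V_CE ≈ 11 V

Base loop: V_CC = I_B·R_B + V_BE, so I_B = (22 − 0.7)/330 kΩ = 0.0645 mA.
In the active region I_C = β·I_B = 75 × 0.0645 = 4.84 mA.
Collector loop: V_CE = V_CC − I_C·R_C = 22 − 4.84×2.2 = 11.3 V.
Since V_CE = 11.3 V > V_CE(sat) ≈ 0.2 V, the transistor is in the active region as assumed.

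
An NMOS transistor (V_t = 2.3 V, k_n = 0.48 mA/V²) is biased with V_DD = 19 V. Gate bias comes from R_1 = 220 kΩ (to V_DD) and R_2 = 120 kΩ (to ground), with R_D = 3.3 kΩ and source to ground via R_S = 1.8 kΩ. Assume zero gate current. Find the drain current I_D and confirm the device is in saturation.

I_D ≈ 1.2 mA

V_G = V_DD·R_2/(R_1+R_2) = 19×120/340 = 6.71 V.
Assume saturation: I_D = (k_n/2)(V_GS − V_t)² with V_GS = V_G − I_D·R_S = 6.71 − 1.8·I_D.
Substituting gives 0.778·I_D² − 4.81·I_D + 4.66 = 0, with roots I_D = 1.2 or 4.98 mA.
The root I_D = 4.98 mA gives V_GS = -2.25 V ≤ V_t, so take I_D = 1.2 mA.
Then V_GS = 4.54 V and V_DS = V_DD − I_D(R_D+R_S) = 19 − 1.2×5.1 = 12.9 V.
Saturation requires V_DS ≥ V_GS − V_t = 2.24 V; 12.9 ≥ 2.24 ✓.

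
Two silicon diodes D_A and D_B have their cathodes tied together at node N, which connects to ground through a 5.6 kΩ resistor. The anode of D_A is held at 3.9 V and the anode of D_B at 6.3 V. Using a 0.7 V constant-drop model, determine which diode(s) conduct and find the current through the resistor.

Only D_B conducts; I_R ≈ 1 mA

Assume both conduct. Then node N would need to be at both 3.9−0.7 = 3.2 V and 6.3−0.7 = 5.6 V, which is impossible.
Assume only D_B conducts: V_N = 6.3 − 0.7 = 5.6 V, so I_R = 5.6/5.6 = 1 mA.
Check D_A: its anode-to-cathode voltage is 3.9 − 5.6 = -1.7 V < 0.7 V, so it is off. The assumption is consistent.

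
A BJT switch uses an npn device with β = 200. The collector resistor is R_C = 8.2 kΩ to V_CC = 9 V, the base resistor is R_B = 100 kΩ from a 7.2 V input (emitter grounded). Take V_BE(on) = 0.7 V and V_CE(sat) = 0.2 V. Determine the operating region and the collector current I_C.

Assume active: I_B = (7.2 − 0.7)/100 = 0.065 mA, giving I_C = β·I_B = 13 mA.
But then V_CE = 9 − 13×8.2 = -97.6 V < V_CE(sat) = 0.2 V — impossible in the active region.
So the transistor is saturated. With V_CE = 0.2 V, I_C = (V_CC − 0.2)/R_C = 8.8/8.2 = 1.07 mA.
Check: β·I_B = 13 mA > I_C = 1.07 mA, confirming saturation.

saturation; I_C ≈ 1.1 mA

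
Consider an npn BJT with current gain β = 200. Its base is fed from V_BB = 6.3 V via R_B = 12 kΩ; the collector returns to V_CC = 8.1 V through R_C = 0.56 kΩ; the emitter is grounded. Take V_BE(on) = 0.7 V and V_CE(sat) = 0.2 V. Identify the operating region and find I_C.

saturation; I_C ≈ 14 mA

Assume active: I_B = (6.3 − 0.7)/12 = 0.467 mA, giving I_C = β·I_B = 93.3 mA.
But then V_CE = 8.1 − 93.3×0.56 = -44.2 V < V_CE(sat) = 0.2 V — impossible in the active region.
So the transistor is saturated. With V_CE = 0.2 V, I_C = (V_CC − 0.2)/R_C = 7.9/0.56 = 14.1 mA.
Check: β·I_B = 93.3 mA > I_C = 14.1 mA, confirming saturation.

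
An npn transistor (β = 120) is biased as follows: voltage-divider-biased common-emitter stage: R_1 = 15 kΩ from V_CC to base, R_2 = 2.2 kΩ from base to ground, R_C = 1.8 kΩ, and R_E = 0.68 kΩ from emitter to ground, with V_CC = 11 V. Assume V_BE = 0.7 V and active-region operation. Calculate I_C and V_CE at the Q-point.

Thevenize the base divider: V_Th = V_CC·R_2/(R_1+R_2) = 11×2.2/17.2 = 1.41 V, R_Th = R_1‖R_2 = 1.92 kΩ.
Base-emitter loop: V_Th = I_B·R_Th + V_BE + (β+1)I_B·R_E, so I_B = (1.41 − 0.7) / (1.92 + 121×0.68) = 0.0084 mA.
I_C = β·I_B = 120×0.0084 = 1.01 mA, and I_E = (β+1)I_B = 1.02 mA.
V_CE = V_CC − I_C·R_C − I_E·R_E = 11 − 1.01×1.8 − 1.02×0.68 = 8.5 V.
V_CE = 8.5 V > 0.2 V confirms active-region operation.

I_C ≈ 1 mA, V_CE ≈ 8.5 V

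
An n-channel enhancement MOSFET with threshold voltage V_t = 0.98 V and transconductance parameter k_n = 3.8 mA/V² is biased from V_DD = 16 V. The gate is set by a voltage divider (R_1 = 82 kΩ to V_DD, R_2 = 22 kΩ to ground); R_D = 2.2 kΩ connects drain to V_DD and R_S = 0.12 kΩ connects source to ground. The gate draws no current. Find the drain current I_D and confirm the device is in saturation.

V_G = V_DD·R_2/(R_1+R_2) = 16×22/104 = 3.38 V.
Assume saturation: I_D = (k_n/2)(V_GS − V_t)² with V_GS = V_G − I_D·R_S = 3.38 − 0.12·I_D.
Substituting gives 0.0274·I_D² − 2.1·I_D + 11 = 0, with roots I_D = 5.66 or 71 mA.
The root I_D = 71 mA gives V_GS = -5.13 V ≤ V_t, so take I_D = 5.66 mA.
Then V_GS = 2.71 V and V_DS = V_DD − I_D(R_D+R_S) = 16 − 5.66×2.32 = 2.87 V.
Saturation requires V_DS ≥ V_GS − V_t = 1.73 V; 2.87 ≥ 1.73 ✓.

I_D ≈ 5.7 mA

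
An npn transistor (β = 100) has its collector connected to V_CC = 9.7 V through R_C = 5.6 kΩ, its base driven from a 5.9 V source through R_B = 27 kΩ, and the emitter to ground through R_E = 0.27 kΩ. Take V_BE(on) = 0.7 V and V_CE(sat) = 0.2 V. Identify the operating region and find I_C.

saturation; I_C ≈ 1.6 mA

Assume active: I_B = (5.9 − 0.7)/(27 + 101×0.27) = 0.0958 mA, I_C = β·I_B = 9.58 mA.
Then V_CE = 9.7 − 9.58×5.6 − 9.68×0.27 = -46.6 V < 0.2 V — the active assumption fails.
Re-solve with V_CE = 0.2 V. KCL at the emitter: V_E/R_E = (V_BB−0.7−V_E)/R_B + (V_CC−0.2−V_E)/R_C, giving V_E = 0.482 V.
I_C = (V_CC − 0.2 − V_E)/R_C = (9.5 − 0.482)/5.6 = 1.61 mA.
Check: I_B = (5.2 − 0.482)/27 = 0.175 mA, and β·I_B = 17.5 mA > I_C, confirming saturation.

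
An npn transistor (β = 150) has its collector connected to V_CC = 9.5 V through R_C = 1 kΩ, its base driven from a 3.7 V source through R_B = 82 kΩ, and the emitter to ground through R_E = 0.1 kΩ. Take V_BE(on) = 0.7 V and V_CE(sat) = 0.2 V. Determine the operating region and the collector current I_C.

Assume active. Base-emitter loop: I_B = (V_BB − V_BE)/(R_B + (β+1)R_E) = (3.7 − 0.7)/(82 + 151×0.1) = 0.0309 mA.
I_C = β·I_B = 150×0.0309 = 4.63 mA.
V_CE = V_CC − I_C·R_C − I_E·R_E = 9.5 − 4.63×1 − 4.67×0.1 = 4.4 V > V_CE(sat), so the active-region assumption holds.

active; I_C ≈ 4.6 mA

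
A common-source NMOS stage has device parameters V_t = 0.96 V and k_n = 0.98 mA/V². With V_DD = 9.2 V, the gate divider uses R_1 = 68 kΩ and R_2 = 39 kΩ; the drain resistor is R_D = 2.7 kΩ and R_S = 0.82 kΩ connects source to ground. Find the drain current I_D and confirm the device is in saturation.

V_G = V_DD·R_2/(R_1+R_2) = 9.2×39/107 = 3.35 V.
Assume saturation: I_D = (k_n/2)(V_GS − V_t)² with V_GS = V_G − I_D·R_S = 3.35 − 0.82·I_D.
Substituting gives 0.329·I_D² − 2.92·I_D + 2.81 = 0, with roots I_D = 1.1 or 7.78 mA.
The root I_D = 7.78 mA gives V_GS = -3.02 V ≤ V_t, so take I_D = 1.1 mA.
Then V_GS = 2.46 V and V_DS = V_DD − I_D(R_D+R_S) = 9.2 − 1.1×3.52 = 5.34 V.
Saturation requires V_DS ≥ V_GS − V_t = 1.5 V; 5.34 ≥ 1.5 ✓.

I_D ≈ 1.1 mA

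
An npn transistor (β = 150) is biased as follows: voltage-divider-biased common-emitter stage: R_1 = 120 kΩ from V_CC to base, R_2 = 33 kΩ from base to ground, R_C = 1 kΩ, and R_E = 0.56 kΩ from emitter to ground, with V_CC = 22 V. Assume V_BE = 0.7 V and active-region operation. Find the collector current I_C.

I_C ≈ 5.5 mA

Thevenize the base divider: V_Th = V_CC·R_2/(R_1+R_2) = 22×33/153 = 4.75 V, R_Th = R_1‖R_2 = 25.9 kΩ.
Base-emitter loop: V_Th = I_B·R_Th + V_BE + (β+1)I_B·R_E, so I_B = (4.75 − 0.7) / (25.9 + 151×0.56) = 0.0366 mA.
I_C = β·I_B = 150×0.0366 = 5.49 mA, and I_E = (β+1)I_B = 5.53 mA.
V_CE = V_CC − I_C·R_C − I_E·R_E = 22 − 5.49×1 − 5.53×0.56 = 13.4 V.
V_CE = 13.4 V > 0.2 V confirms active-region operation.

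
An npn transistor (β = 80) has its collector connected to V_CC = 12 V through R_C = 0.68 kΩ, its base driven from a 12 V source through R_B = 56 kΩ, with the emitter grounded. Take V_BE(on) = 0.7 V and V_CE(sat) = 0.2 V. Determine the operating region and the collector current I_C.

Assume active. Base-emitter loop: I_B = (V_BB − V_BE)/R_B = (12 − 0.7)/56 = 0.202 mA.
I_C = β·I_B = 80×0.202 = 16.1 mA.
V_CE = V_CC − I_C·R_C = 12 − 16.1×0.68 = 1.02 V > V_CE(sat), so the active-region assumption holds.

active; I_C ≈ 16 mA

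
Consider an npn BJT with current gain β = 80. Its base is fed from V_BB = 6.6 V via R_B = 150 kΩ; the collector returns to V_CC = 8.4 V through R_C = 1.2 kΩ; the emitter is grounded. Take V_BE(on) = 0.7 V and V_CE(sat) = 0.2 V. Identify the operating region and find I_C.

Assume active. Base-emitter loop: I_B = (V_BB − V_BE)/R_B = (6.6 − 0.7)/150 = 0.0393 mA.
I_C = β·I_B = 80×0.0393 = 3.15 mA.
V_CE = V_CC − I_C·R_C = 8.4 − 3.15×1.2 = 4.62 V > V_CE(sat), so the active-region assumption holds.

active; I_C ≈ 3.1 mA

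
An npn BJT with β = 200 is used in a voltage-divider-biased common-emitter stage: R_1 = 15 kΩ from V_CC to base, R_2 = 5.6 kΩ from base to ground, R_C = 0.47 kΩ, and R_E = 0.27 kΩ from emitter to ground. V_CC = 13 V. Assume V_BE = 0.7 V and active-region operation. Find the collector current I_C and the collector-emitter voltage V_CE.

Thevenize the base divider: V_Th = V_CC·R_2/(R_1+R_2) = 13×5.6/20.6 = 3.53 V, R_Th = R_1‖R_2 = 4.08 kΩ.
Base-emitter loop: V_Th = I_B·R_Th + V_BE + (β+1)I_B·R_E, so I_B = (3.53 − 0.7) / (4.08 + 201×0.27) = 0.0486 mA.
I_C = β·I_B = 200×0.0486 = 9.71 mA, and I_E = (β+1)I_B = 9.76 mA.
V_CE = V_CC − I_C·R_C − I_E·R_E = 13 − 9.71×0.47 − 9.76×0.27 = 5.8 V.
V_CE = 5.8 V > 0.2 V confirms active-region operation.

I_C ≈ 9.7 mA, V_CE ≈ 5.8 V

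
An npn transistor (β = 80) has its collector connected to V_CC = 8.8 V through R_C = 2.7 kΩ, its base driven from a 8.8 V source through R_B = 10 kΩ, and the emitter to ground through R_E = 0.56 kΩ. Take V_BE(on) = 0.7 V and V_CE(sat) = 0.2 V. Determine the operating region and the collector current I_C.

saturation; I_C ≈ 2.5 mA

Assume active: I_B = (8.8 − 0.7)/(10 + 81×0.56) = 0.146 mA, I_C = β·I_B = 11.7 mA.
Then V_CE = 8.8 − 11.7×2.7 − 11.9×0.56 = -29.4 V < 0.2 V — the active assumption fails.
Re-solve with V_CE = 0.2 V. KCL at the emitter: V_E/R_E = (V_BB−0.7−V_E)/R_B + (V_CC−0.2−V_E)/R_C, giving V_E = 1.77 V.
I_C = (V_CC − 0.2 − V_E)/R_C = (8.6 − 1.77)/2.7 = 2.53 mA.
Check: I_B = (8.1 − 1.77)/10 = 0.633 mA, and β·I_B = 50.6 mA > I_C, confirming saturation.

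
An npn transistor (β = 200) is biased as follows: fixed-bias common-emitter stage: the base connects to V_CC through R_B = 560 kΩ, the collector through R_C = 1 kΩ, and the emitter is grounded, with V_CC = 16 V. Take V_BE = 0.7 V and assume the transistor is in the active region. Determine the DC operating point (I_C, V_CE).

I_C ≈ 5.5 mA, V_CE ≈ 11 V

Base loop: V_CC = I_B·R_B + V_BE, so I_B = (16 − 0.7)/560 kΩ = 0.0273 mA.
In the active region I_C = β·I_B = 200 × 0.0273 = 5.46 mA.
Collector loop: V_CE = V_CC − I_C·R_C = 16 − 5.46×1 = 10.5 V.
Since V_CE = 10.5 V > V_CE(sat) ≈ 0.2 V, the transistor is in the active region as assumed.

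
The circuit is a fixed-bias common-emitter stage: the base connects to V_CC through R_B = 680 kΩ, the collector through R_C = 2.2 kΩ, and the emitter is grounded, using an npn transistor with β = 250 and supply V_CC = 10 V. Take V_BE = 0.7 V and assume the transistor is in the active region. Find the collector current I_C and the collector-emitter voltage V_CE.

Base loop: V_CC = I_B·R_B + V_BE, so I_B = (10 − 0.7)/680 kΩ = 0.0137 mA.
In the active region I_C = β·I_B = 250 × 0.0137 = 3.42 mA.
Collector loop: V_CE = V_CC − I_C·R_C = 10 − 3.42×2.2 = 2.48 V.
Since V_CE = 2.48 V > V_CE(sat) ≈ 0.2 V, the transistor is in the active region as assumed.

I_C ≈ 3.4 mA, V_CE ≈ 2.5 V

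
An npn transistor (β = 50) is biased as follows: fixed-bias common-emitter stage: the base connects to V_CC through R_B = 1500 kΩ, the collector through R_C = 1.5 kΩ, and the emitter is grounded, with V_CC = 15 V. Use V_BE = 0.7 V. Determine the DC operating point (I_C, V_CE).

Base loop: V_CC = I_B·R_B + V_BE, so I_B = (15 − 0.7)/1500 kΩ = 0.00953 mA.
In the active region I_C = β·I_B = 50 × 0.00953 = 0.477 mA.
Collector loop: V_CE = V_CC − I_C·R_C = 15 − 0.477×1.5 = 14.3 V.
Since V_CE = 14.3 V > V_CE(sat) ≈ 0.2 V, the transistor is in the active region as assumed.

I_C ≈ 0.48 mA, V_CE ≈ 14 V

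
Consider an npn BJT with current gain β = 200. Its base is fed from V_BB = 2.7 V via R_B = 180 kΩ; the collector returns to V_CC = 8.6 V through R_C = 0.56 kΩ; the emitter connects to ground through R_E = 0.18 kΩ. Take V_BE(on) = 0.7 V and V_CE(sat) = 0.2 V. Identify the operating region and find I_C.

active; I_C ≈ 1.9 mA

Assume active. Base-emitter loop: I_B = (V_BB − V_BE)/(R_B + (β+1)R_E) = (2.7 − 0.7)/(180 + 201×0.18) = 0.00925 mA.
I_C = β·I_B = 200×0.00925 = 1.85 mA.
V_CE = V_CC − I_C·R_C − I_E·R_E = 8.6 − 1.85×0.56 − 1.86×0.18 = 7.23 V > V_CE(sat), so the active-region assumption holds.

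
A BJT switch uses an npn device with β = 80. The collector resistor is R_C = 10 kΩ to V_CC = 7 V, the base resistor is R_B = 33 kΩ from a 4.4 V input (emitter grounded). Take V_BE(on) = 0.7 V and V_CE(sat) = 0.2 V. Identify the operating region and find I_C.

saturation; I_C ≈ 0.68 mA

Assume active: I_B = (4.4 − 0.7)/33 = 0.112 mA, giving I_C = β·I_B = 8.97 mA.
But then V_CE = 7 − 8.97×10 = -82.7 V < V_CE(sat) = 0.2 V — impossible in the active region.
So the transistor is saturated. With V_CE = 0.2 V, I_C = (V_CC − 0.2)/R_C = 6.8/10 = 0.68 mA.
Check: β·I_B = 8.97 mA > I_C = 0.68 mA, confirming saturation.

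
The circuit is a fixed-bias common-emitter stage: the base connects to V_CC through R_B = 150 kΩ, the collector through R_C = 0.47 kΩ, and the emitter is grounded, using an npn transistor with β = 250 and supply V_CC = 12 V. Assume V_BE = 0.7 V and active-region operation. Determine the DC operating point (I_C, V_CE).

Base loop: V_CC = I_B·R_B + V_BE, so I_B = (12 − 0.7)/150 kΩ = 0.0753 mA.
In the active region I_C = β·I_B = 250 × 0.0753 = 18.8 mA.
Collector loop: V_CE = V_CC − I_C·R_C = 12 − 18.8×0.47 = 3.15 V.
Since V_CE = 3.15 V > V_CE(sat) ≈ 0.2 V, the transistor is in the active region as assumed.

I_C ≈ 19 mA, V_CE ≈ 3.1 V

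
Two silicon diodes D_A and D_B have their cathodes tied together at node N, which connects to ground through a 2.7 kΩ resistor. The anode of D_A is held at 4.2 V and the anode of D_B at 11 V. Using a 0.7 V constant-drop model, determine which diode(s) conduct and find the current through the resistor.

Only D_B conducts; I_R ≈ 3.8 mA

Assume both conduct. Then node N would need to be at both 4.2−0.7 = 3.5 V and 11−0.7 = 10.3 V, which is impossible.
Assume only D_B conducts: V_N = 11 − 0.7 = 10.3 V, so I_R = 10.3/2.7 = 3.81 mA.
Check D_A: its anode-to-cathode voltage is 4.2 − 10.3 = -6.1 V < 0.7 V, so it is off. The assumption is consistent.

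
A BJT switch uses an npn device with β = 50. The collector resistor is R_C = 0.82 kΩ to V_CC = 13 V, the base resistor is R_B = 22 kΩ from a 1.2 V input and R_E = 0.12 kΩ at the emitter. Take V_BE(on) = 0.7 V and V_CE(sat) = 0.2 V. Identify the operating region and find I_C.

active; I_C ≈ 0.89 mA

Assume active. Base-emitter loop: I_B = (V_BB − V_BE)/(R_B + (β+1)R_E) = (1.2 − 0.7)/(22 + 51×0.12) = 0.0178 mA.
I_C = β·I_B = 50×0.0178 = 0.889 mA.
V_CE = V_CC − I_C·R_C − I_E·R_E = 13 − 0.889×0.82 − 0.907×0.12 = 12.2 V > V_CE(sat), so the active-region assumption holds.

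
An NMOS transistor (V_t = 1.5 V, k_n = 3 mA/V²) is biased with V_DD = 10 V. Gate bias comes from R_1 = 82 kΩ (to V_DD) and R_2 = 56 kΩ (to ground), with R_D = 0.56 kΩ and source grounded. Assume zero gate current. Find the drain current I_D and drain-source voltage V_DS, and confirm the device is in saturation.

V_G = V_DD·R_2/(R_1+R_2) = 10×56/138 = 4.06 V. With the source grounded, V_GS = V_G = 4.06 V.
Assume saturation: I_D = (k_n/2)(V_GS − V_t)² = (3/2)×(4.06 − 1.5)² = 1.5×2.56² = 9.81 mA.
V_DS = V_DD − I_D·R_D = 10 − 9.81×0.56 = 4.5 V.
Saturation requires V_DS ≥ V_GS − V_t = 2.56 V; 4.5 ≥ 2.56 ✓.

I_D ≈ 9.8 mA, V_DS ≈ 4.5 V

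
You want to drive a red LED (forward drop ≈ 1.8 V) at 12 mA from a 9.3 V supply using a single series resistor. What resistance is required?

R ≈ 0.63 kΩ

The resistor drops V_S − V_D = 9.3 − 1.8 = 7.5 V at 12 mA.
R = 7.5 V / 12 mA = 0.625 kΩ.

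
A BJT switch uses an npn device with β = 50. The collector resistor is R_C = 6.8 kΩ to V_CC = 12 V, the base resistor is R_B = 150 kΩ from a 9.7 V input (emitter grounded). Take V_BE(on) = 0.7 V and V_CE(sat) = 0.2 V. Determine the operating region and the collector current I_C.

saturation; I_C ≈ 1.7 mA

Assume active: I_B = (9.7 − 0.7)/150 = 0.06 mA, giving I_C = β·I_B = 3 mA.
But then V_CE = 12 − 3×6.8 = -8.4 V < V_CE(sat) = 0.2 V — impossible in the active region.
So the transistor is saturated. With V_CE = 0.2 V, I_C = (V_CC − 0.2)/R_C = 11.8/6.8 = 1.74 mA.
Check: β·I_B = 3 mA > I_C = 1.74 mA, confirming saturation.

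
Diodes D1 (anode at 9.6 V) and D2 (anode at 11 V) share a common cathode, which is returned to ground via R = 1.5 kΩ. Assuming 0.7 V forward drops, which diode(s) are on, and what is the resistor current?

Only D2 conducts; I_R ≈ 6.9 mA

Assume both conduct. Then node N would need to be at both 9.6−0.7 = 8.9 V and 11−0.7 = 10.3 V, which is impossible.
Assume only D2 conducts: V_N = 11 − 0.7 = 10.3 V, so I_R = 10.3/1.5 = 6.87 mA.
Check D1: its anode-to-cathode voltage is 9.6 − 10.3 = -0.7 V < 0.7 V, so it is off. The assumption is consistent.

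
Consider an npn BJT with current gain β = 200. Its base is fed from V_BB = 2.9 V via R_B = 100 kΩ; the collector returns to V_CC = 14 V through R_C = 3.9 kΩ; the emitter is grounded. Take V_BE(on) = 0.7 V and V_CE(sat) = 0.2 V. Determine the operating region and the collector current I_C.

saturation; I_C ≈ 3.5 mA

Assume active: I_B = (2.9 − 0.7)/100 = 0.022 mA, giving I_C = β·I_B = 4.4 mA.
But then V_CE = 14 − 4.4×3.9 = -3.16 V < V_CE(sat) = 0.2 V — impossible in the active region.
So the transistor is saturated. With V_CE = 0.2 V, I_C = (V_CC − 0.2)/R_C = 13.8/3.9 = 3.54 mA.
Check: β·I_B = 4.4 mA > I_C = 3.54 mA, confirming saturation.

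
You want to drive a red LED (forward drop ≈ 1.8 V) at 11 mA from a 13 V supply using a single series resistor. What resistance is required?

The resistor drops V_S − V_D = 13 − 1.8 = 11.2 V at 11 mA.
R = 11.2 V / 11 mA = 1.02 kΩ.

R ≈ 1 kΩ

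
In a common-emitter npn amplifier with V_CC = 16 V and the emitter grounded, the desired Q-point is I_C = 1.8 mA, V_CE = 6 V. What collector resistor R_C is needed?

R_C ≈ 5.6 kΩ

Collector loop: V_CC = I_C·R_C + V_CE.
R_C = (V_CC − V_CE)/I_C = (16 − 6)/1.8 = 5.56 kΩ.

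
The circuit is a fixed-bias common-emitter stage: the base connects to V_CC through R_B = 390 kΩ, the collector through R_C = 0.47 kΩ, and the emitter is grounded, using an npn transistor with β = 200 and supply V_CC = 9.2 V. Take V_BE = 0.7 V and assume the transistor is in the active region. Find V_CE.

V_CE ≈ 7.2 V

Base loop: V_CC = I_B·R_B + V_BE, so I_B = (9.2 − 0.7)/390 kΩ = 0.0218 mA.
In the active region I_C = β·I_B = 200 × 0.0218 = 4.36 mA.
Collector loop: V_CE = V_CC − I_C·R_C = 9.2 − 4.36×0.47 = 7.15 V.
Since V_CE = 7.15 V > V_CE(sat) ≈ 0.2 V, the transistor is in the active region as assumed.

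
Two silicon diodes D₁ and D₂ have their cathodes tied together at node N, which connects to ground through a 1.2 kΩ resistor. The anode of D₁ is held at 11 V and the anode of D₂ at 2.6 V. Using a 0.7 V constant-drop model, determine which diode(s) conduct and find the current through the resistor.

Only D₁ conducts; I_R ≈ 8.6 mA

Assume both conduct. Then node N would need to be at both 11−0.7 = 10.3 V and 2.6−0.7 = 1.9 V, which is impossible.
Assume only D₁ conducts: V_N = 11 − 0.7 = 10.3 V, so I_R = 10.3/1.2 = 8.58 mA.
Check D₂: its anode-to-cathode voltage is 2.6 − 10.3 = -7.7 V < 0.7 V, so it is off. The assumption is consistent.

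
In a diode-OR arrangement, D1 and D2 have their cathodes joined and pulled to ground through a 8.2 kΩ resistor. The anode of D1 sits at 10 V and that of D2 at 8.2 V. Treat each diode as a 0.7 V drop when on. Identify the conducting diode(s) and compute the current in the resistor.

Assume both conduct. Then node N would need to be at both 10−0.7 = 9.3 V and 8.2−0.7 = 7.5 V, which is impossible.
Assume only D1 conducts: V_N = 10 − 0.7 = 9.3 V, so I_R = 9.3/8.2 = 1.13 mA.
Check D2: its anode-to-cathode voltage is 8.2 − 9.3 = -1.1 V < 0.7 V, so it is off. The assumption is consistent.

Only D1 conducts; I_R ≈ 1.1 mA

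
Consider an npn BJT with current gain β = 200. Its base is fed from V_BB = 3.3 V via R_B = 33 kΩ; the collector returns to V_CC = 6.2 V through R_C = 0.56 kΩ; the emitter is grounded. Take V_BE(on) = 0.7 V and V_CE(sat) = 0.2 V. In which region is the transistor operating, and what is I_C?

saturation; I_C ≈ 11 mA

Assume active: I_B = (3.3 − 0.7)/33 = 0.0788 mA, giving I_C = β·I_B = 15.8 mA.
But then V_CE = 6.2 − 15.8×0.56 = -2.62 V < V_CE(sat) = 0.2 V — impossible in the active region.
So the transistor is saturated. With V_CE = 0.2 V, I_C = (V_CC − 0.2)/R_C = 6/0.56 = 10.7 mA.
Check: β·I_B = 15.8 mA > I_C = 10.7 mA, confirming saturation.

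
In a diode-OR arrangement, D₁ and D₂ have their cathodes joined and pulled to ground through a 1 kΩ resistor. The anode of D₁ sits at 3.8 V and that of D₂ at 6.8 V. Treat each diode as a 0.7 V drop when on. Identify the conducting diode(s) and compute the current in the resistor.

Assume both conduct. Then node N would need to be at both 3.8−0.7 = 3.1 V and 6.8−0.7 = 6.1 V, which is impossible.
Assume only D₂ conducts: V_N = 6.8 − 0.7 = 6.1 V, so I_R = 6.1/1 = 6.1 mA.
Check D₁: its anode-to-cathode voltage is 3.8 − 6.1 = -2.3 V < 0.7 V, so it is off. The assumption is consistent.

Only D₂ conducts; I_R ≈ 6.1 mA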